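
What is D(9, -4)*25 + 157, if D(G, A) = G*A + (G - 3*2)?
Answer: -668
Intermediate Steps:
D(G, A) = -6 + G + A*G (D(G, A) = A*G + (G - 6) = A*G + (-6 + G) = -6 + G + A*G)
D(9, -4)*25 + 157 = (-6 + 9 - 4*9)*25 + 157 = (-6 + 9 - 36)*25 + 157 = -33*25 + 157 = -825 + 157 = -668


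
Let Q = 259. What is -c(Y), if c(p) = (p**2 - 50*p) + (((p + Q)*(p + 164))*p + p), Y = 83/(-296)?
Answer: 307670549387/25934336 ≈ 11863.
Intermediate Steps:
Y = -83/296 (Y = 83*(-1/296) = -83/296 ≈ -0.28041)
c(p) = p**2 - 49*p + p*(164 + p)*(259 + p) (c(p) = (p**2 - 50*p) + (((p + 259)*(p + 164))*p + p) = (p**2 - 50*p) + (((259 + p)*(164 + p))*p + p) = (p**2 - 50*p) + (((164 + p)*(259 + p))*p + p) = (p**2 - 50*p) + (p*(164 + p)*(259 + p) + p) = (p**2 - 50*p) + (p + p*(164 + p)*(259 + p)) = p**2 - 49*p + p*(164 + p)*(259 + p))
-c(Y) = -(-83)*(42427 + (-83/296)**2 + 424*(-83/296))/296 = -(-83)*(42427 + 6889/87616 - 4399/37)/296 = -(-83)*3706874089/(296*87616) = -1*(-307670549387/25934336) = 307670549387/25934336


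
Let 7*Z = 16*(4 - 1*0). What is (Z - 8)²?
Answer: 64/49 ≈ 1.3061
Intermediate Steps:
Z = 64/7 (Z = (16*(4 - 1*0))/7 = (16*(4 + 0))/7 = (16*4)/7 = (⅐)*64 = 64/7 ≈ 9.1429)
(Z - 8)² = (64/7 - 8)² = (8/7)² = 64/49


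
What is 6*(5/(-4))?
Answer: -15/2 ≈ -7.5000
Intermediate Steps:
6*(5/(-4)) = 6*(5*(-¼)) = 6*(-5/4) = -15/2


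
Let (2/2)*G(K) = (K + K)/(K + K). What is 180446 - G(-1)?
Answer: 180445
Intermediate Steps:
G(K) = 1 (G(K) = (K + K)/(K + K) = (2*K)/((2*K)) = (2*K)*(1/(2*K)) = 1)
180446 - G(-1) = 180446 - 1*1 = 180446 - 1 = 180445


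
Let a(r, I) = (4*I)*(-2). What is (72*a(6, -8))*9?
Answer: 41472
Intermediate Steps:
a(r, I) = -8*I
(72*a(6, -8))*9 = (72*(-8*(-8)))*9 = (72*64)*9 = 4608*9 = 41472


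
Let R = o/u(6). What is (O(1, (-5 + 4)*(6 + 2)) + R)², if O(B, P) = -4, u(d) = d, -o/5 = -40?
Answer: 7744/9 ≈ 860.44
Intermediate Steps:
o = 200 (o = -5*(-40) = 200)
R = 100/3 (R = 200/6 = 200*(⅙) = 100/3 ≈ 33.333)
(O(1, (-5 + 4)*(6 + 2)) + R)² = (-4 + 100/3)² = (88/3)² = 7744/9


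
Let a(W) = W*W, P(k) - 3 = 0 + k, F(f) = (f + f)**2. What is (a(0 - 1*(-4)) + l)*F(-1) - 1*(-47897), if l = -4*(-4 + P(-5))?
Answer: 48057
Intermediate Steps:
F(f) = 4*f**2 (F(f) = (2*f)**2 = 4*f**2)
P(k) = 3 + k (P(k) = 3 + (0 + k) = 3 + k)
a(W) = W**2
l = 24 (l = -4*(-4 + (3 - 5)) = -4*(-4 - 2) = -4*(-6) = 24)
(a(0 - 1*(-4)) + l)*F(-1) - 1*(-47897) = ((0 - 1*(-4))**2 + 24)*(4*(-1)**2) - 1*(-47897) = ((0 + 4)**2 + 24)*(4*1) + 47897 = (4**2 + 24)*4 + 47897 = (16 + 24)*4 + 47897 = 40*4 + 47897 = 160 + 47897 = 48057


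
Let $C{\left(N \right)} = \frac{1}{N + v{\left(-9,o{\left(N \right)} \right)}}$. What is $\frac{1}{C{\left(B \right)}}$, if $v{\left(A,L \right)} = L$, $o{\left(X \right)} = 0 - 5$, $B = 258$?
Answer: $253$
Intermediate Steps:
$o{\left(X \right)} = -5$
$C{\left(N \right)} = \frac{1}{-5 + N}$ ($C{\left(N \right)} = \frac{1}{N - 5} = \frac{1}{-5 + N}$)
$\frac{1}{C{\left(B \right)}} = \frac{1}{\frac{1}{-5 + 258}} = \frac{1}{\frac{1}{253}} = 253$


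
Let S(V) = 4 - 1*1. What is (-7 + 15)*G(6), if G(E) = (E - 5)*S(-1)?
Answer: 24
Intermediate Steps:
S(V) = 3 (S(V) = 4 - 1 = 3)
G(E) = -15 + 3*E (G(E) = (E - 5)*3 = (-5 + E)*3 = -15 + 3*E)
(-7 + 15)*G(6) = (-7 + 15)*(-15 + 3*6) = 8*(-15 + 18) = 8*3 = 24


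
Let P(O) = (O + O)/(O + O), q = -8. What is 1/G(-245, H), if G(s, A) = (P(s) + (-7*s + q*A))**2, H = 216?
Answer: 1/144 ≈ 0.0069444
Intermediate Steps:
P(O) = 1 (P(O) = (2*O)/((2*O)) = (2*O)*(1/(2*O)) = 1)
G(s, A) = (1 - 8*A - 7*s)**2 (G(s, A) = (1 + (-7*s - 8*A))**2 = (1 + (-8*A - 7*s))**2 = (1 - 8*A - 7*s)**2)
1/G(-245, H) = 1/((1 - 8*216 - 7*(-245))**2) = 1/((1 - 1728 + 1715)**2) = 1/((-12)**2) = 1/144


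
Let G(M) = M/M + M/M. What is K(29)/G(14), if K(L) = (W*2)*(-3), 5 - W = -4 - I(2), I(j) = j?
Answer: -33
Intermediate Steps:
G(M) = 2 (G(M) = 1 + 1 = 2)
W = 11 (W = 5 - (-4 - 1*2) = 5 - (-4 - 2) = 5 - 1*(-6) = 5 + 6 = 11)
K(L) = -66 (K(L) = (11*2)*(-3) = 22*(-3) = -66)
K(29)/G(14) = -66/2 = -66*½ = -33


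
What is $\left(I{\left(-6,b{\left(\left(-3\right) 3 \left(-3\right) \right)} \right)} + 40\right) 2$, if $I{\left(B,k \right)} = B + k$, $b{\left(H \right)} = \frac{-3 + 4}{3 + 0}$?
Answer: $\frac{206}{3} \approx 68.667$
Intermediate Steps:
$b{\left(H \right)} = \frac{1}{3}$ ($b{\left(H \right)} = 1 \cdot \frac{1}{3} = \frac{1}{3}$)
$\left(I{\left(-6,b{\left(\left(-3\right) 3 \left(-3\right) \right)} \right)} + 40\right) 2 = \left(\left(-6 + \frac{1}{3}\right) + 40\right) 2 = \left(- \frac{17}{3} + 40\right) 2 = \frac{103}{3} \cdot 2 = \frac{206}{3}$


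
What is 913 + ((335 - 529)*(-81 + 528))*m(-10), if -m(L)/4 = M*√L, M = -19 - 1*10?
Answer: 913 - 10059288*I*√10 ≈ 913.0 - 3.181e+7*I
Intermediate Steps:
M = -29 (M = -19 - 10 = -29)
m(L) = 116*√L (m(L) = -(-116)*√L = 116*√L)
913 + ((335 - 529)*(-81 + 528))*m(-10) = 913 + ((335 - 529)*(-81 + 528))*(116*√(-10)) = 913 + (-194*447)*(116*(I*√10)) = 913 - 10059288*I*√10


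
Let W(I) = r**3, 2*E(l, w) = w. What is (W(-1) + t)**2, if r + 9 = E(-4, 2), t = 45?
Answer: 218089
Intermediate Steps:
E(l, w) = w/2
r = -8 (r = -9 + (1/2)*2 = -9 + 1 = -8)
W(I) = -512 (W(I) = (-8)**3 = -512)
(W(-1) + t)**2 = (-512 + 45)**2 = (-467)**2 = 218089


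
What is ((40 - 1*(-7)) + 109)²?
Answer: 24336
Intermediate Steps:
((40 - 1*(-7)) + 109)² = ((40 + 7) + 109)² = (47 + 109)² = 156² = 24336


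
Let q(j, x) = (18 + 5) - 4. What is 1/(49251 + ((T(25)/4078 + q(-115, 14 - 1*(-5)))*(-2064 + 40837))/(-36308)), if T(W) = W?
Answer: 5105656/251355036797 ≈ 2.0313e-5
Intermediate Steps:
q(j, x) = 19 (q(j, x) = 23 - 4 = 19)
1/(49251 + ((T(25)/4078 + q(-115, 14 - 1*(-5)))*(-2064 + 40837))/(-36308)) = 1/(49251 + ((25/4078 + 19)*(-2064 + 40837))/(-36308)) = 1/(49251 + ((25*(1/4078) + 19)*38773)*(-1/36308)) = 1/(49251 + ((25/4078 + 19)*38773)*(-1/36308)) = 1/(49251 + ((77507/4078)*38773)*(-1/36308)) = 1/(49251 + (3005178911/4078)*(-1/36308)) = 1/(49251 - 103626859/5105656) = 1/(251355036797/5105656) = 5105656/251355036797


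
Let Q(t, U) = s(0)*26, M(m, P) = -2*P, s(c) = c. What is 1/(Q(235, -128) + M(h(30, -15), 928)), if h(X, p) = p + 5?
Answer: -1/1856 ≈ -0.00053879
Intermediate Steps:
h(X, p) = 5 + p
Q(t, U) = 0 (Q(t, U) = 0*26 = 0)
1/(Q(235, -128) + M(h(30, -15), 928)) = 1/(0 - 2*928) = 1/(0 - 1856) = 1/(-1856) = -1/1856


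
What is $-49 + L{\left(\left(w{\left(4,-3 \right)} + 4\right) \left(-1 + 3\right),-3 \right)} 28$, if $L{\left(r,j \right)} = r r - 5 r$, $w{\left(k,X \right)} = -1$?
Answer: $119$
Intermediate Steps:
$L{\left(r,j \right)} = r^{2} - 5 r$
$-49 + L{\left(\left(w{\left(4,-3 \right)} + 4\right) \left(-1 + 3\right),-3 \right)} 28 = -49 + \left(-1 + 4\right) \left(-1 + 3\right) \left(-5 + \left(-1 + 4\right) \left(-1 + 3\right)\right) 28 = -49 + 3 \cdot 2 \left(-5 + 3 \cdot 2\right) 28 = -49 + 6 \left(-5 + 6\right) 28 = -49 + 6 \cdot 1 \cdot 28 = -49 + 6 \cdot 28 = -49 + 168 = 119$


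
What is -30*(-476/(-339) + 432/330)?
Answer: -101176/1243 ≈ -81.397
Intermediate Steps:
-30*(-476/(-339) + 432/330) = -30*(-476*(-1/339) + 432*(1/330)) = -30*(476/339 + 72/55) = -30*50588/18645 = -101176/1243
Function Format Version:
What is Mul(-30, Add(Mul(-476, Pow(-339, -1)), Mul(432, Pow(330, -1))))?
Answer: Rational(-101176, 1243) ≈ -81.397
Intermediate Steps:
Mul(-30, Add(Mul(-476, Pow(-339, -1)), Mul(432, Pow(330, -1)))) = Mul(-30, Add(Mul(-476, Rational(-1, 339)), Mul(432, Rational(1, 330)))) = Mul(-30, Add(Rational(476, 339), Rational(72, 55))) = Mul(-30, Rational(50588, 18645)) = Rational(-101176, 1243)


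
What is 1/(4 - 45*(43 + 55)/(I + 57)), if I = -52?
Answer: -1/878 ≈ -0.0011390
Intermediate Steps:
1/(4 - 45*(43 + 55)/(I + 57)) = 1/(4 - 45*(43 + 55)/(-52 + 57)) = 1/(4 - 4410/5) = 1/(4 - 45*98/5) = 1/(4 - 882) = 1/(-878) = -1/878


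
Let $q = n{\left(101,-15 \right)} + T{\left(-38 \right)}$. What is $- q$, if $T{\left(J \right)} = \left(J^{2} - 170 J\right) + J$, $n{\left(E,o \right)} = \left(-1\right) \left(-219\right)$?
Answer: $-8085$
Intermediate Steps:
$n{\left(E,o \right)} = 219$
$T{\left(J \right)} = J^{2} - 169 J$
$q = 8085$ ($q = 219 - 38 \left(-169 - 38\right) = 219 - -7866 = 219 + 7866 = 8085$)
$- q = \left(-1\right) 8085 = -8085$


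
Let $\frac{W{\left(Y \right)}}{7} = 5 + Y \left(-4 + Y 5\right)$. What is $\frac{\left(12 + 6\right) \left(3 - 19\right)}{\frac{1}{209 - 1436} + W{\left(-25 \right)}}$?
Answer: $- \frac{353376}{27742469} \approx -0.012738$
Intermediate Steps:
$W{\left(Y \right)} = 35 + 7 Y \left(-4 + 5 Y\right)$ ($W{\left(Y \right)} = 7 \left(5 + Y \left(-4 + Y 5\right)\right) = 7 \left(5 + Y \left(-4 + 5 Y\right)\right) = 35 + 7 Y \left(-4 + 5 Y\right)$)
$\frac{\left(12 + 6\right) \left(3 - 19\right)}{\frac{1}{209 - 1436} + W{\left(-25 \right)}} = \frac{\left(12 + 6\right) \left(3 - 19\right)}{\frac{1}{209 - 1436} + \left(35 - -700 + 35 \left(-25\right)^{2}\right)} = \frac{18 \left(-16\right)}{\frac{1}{-1227} + \left(35 + 700 + 35 \cdot 625\right)} = \frac{1}{- \frac{1}{1227} + \left(35 + 700 + 21875\right)} \left(-288\right) = \frac{1}{- \frac{1}{1227} + 22610} \left(-288\right) = \frac{1}{\frac{27742469}{1227}} \left(-288\right) = \frac{1227}{27742469} \left(-288\right) = - \frac{353376}{27742469}$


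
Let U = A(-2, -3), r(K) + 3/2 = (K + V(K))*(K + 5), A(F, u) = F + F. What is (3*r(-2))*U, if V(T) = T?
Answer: 162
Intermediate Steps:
A(F, u) = 2*F
r(K) = -3/2 + 2*K*(5 + K) (r(K) = -3/2 + (K + K)*(K + 5) = -3/2 + (2*K)*(5 + K) = -3/2 + 2*K*(5 + K))
U = -4 (U = 2*(-2) = -4)
(3*r(-2))*U = (3*(-3/2 + 2*(-2)**2 + 10*(-2)))*(-4) = (3*(-3/2 + 2*4 - 20))*(-4) = (3*(-3/2 + 8 - 20))*(-4) = (3*(-27/2))*(-4) = -81/2*(-4) = 162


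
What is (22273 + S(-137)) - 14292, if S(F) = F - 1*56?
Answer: 7788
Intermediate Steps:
S(F) = -56 + F (S(F) = F - 56 = -56 + F)
(22273 + S(-137)) - 14292 = (22273 + (-56 - 137)) - 14292 = (22273 - 193) - 14292 = 22080 - 14292 = 7788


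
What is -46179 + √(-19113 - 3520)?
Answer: -46179 + I*√22633 ≈ -46179.0 + 150.44*I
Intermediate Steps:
-46179 + √(-19113 - 3520) = -46179 + √(-22633) = -46179 + I*√22633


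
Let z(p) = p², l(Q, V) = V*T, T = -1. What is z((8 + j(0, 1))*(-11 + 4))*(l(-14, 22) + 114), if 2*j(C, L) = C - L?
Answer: 253575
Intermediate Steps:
j(C, L) = C/2 - L/2 (j(C, L) = (C - L)/2 = C/2 - L/2)
l(Q, V) = -V (l(Q, V) = V*(-1) = -V)
z((8 + j(0, 1))*(-11 + 4))*(l(-14, 22) + 114) = ((8 + ((½)*0 - ½*1))*(-11 + 4))²*(-1*22 + 114) = ((8 + (0 - ½))*(-7))²*(-22 + 114) = ((8 - ½)*(-7))²*92 = ((15/2)*(-7))²*92 = (-105/2)²*92 = (11025/4)*92 = 253575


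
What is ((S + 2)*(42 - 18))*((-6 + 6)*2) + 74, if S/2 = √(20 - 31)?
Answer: 74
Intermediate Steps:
S = 2*I*√11 (S = 2*√(20 - 31) = 2*√(-11) = 2*(I*√11) = 2*I*√11 ≈ 6.6332*I)
((S + 2)*(42 - 18))*((-6 + 6)*2) + 74 = ((2*I*√11 + 2)*(42 - 18))*((-6 + 6)*2) + 74 = ((2 + 2*I*√11)*24)*(0*2) + 74 = (48 + 48*I*√11)*0 + 74 = 0 + 74 = 74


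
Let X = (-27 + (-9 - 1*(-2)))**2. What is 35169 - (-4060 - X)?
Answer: 40385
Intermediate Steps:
X = 1156 (X = (-27 + (-9 + 2))**2 = (-27 - 7)**2 = (-34)**2 = 1156)
35169 - (-4060 - X) = 35169 - (-4060 - 1*1156) = 35169 - (-4060 - 1156) = 35169 - 1*(-5216) = 35169 + 5216 = 40385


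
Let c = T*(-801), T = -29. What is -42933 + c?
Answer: -19704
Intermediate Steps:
c = 23229 (c = -29*(-801) = 23229)
-42933 + c = -42933 + 23229 = -19704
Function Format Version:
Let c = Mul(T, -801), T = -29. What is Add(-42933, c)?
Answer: -19704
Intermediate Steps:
c = 23229 (c = Mul(-29, -801) = 23229)
Add(-42933, c) = Add(-42933, 23229) = -19704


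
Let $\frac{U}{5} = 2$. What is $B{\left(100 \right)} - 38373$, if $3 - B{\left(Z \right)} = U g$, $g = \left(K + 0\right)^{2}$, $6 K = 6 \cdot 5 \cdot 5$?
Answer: $-44620$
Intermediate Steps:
$K = 25$ ($K = \frac{6 \cdot 5 \cdot 5}{6} = \frac{30 \cdot 5}{6} = \frac{1}{6} \cdot 150 = 25$)
$U = 10$ ($U = 5 \cdot 2 = 10$)
$g = 625$ ($g = \left(25 + 0\right)^{2} = 25^{2} = 625$)
$B{\left(Z \right)} = -6247$ ($B{\left(Z \right)} = 3 - 10 \cdot 625 = 3 - 6250 = -6247$)
$B{\left(100 \right)} - 38373 = -6247 - 38373 = -44620$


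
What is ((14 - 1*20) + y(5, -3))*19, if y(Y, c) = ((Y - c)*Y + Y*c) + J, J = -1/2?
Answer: 703/2 ≈ 351.50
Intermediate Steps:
J = -½ (J = -1*½ = -½ ≈ -0.50000)
y(Y, c) = -½ + Y*c + Y*(Y - c) (y(Y, c) = ((Y - c)*Y + Y*c) - ½ = (Y*(Y - c) + Y*c) - ½ = (Y*c + Y*(Y - c)) - ½ = -½ + Y*c + Y*(Y - c))
((14 - 1*20) + y(5, -3))*19 = ((14 - 1*20) + (-½ + 5²))*19 = ((14 - 20) + (-½ + 25))*19 = (-6 + 49/2)*19 = (37/2)*19 = 703/2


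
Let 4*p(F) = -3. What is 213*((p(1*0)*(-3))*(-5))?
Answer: -9585/4 ≈ -2396.3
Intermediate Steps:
p(F) = -3/4 (p(F) = (1/4)*(-3) = -3/4)
213*((p(1*0)*(-3))*(-5)) = 213*(-3/4*(-3)*(-5)) = 213*((9/4)*(-5)) = 213*(-45/4) = -9585/4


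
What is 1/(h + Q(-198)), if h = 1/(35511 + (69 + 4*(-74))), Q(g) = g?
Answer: -35284/6986231 ≈ -0.0050505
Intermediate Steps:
h = 1/35284 (h = 1/(35511 + (69 - 296)) = 1/(35511 - 227) = 1/35284 ≈ 2.8341e-5)
1/(h + Q(-198)) = 1/(1/35284 - 198) = 1/(-6986231/35284) = -35284/6986231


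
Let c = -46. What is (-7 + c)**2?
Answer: 2809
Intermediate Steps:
(-7 + c)**2 = (-7 - 46)**2 = (-53)**2 = 2809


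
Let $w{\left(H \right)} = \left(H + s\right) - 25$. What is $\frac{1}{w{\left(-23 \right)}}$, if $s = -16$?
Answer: $- \frac{1}{64} \approx -0.015625$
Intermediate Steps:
$w{\left(H \right)} = -41 + H$ ($w{\left(H \right)} = \left(H - 16\right) - 25 = \left(-16 + H\right) - 25 = -41 + H$)
$\frac{1}{w{\left(-23 \right)}} = \frac{1}{-41 - 23} = \frac{1}{-64} = - \frac{1}{64}$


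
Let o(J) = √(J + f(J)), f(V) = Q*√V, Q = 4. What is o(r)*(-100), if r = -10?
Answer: -100*√(-10 + 4*I*√10) ≈ -174.99 - 361.42*I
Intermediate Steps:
f(V) = 4*√V
o(J) = √(J + 4*√J)
o(r)*(-100) = √(-10 + 4*√(-10))*(-100) = √(-10 + 4*(I*√10))*(-100) = √(-10 + 4*I*√10)*(-100) = -100*√(-10 + 4*I*√10)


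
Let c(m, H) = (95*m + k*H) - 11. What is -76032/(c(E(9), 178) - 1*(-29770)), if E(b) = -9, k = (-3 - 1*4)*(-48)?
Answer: -9504/11089 ≈ -0.85707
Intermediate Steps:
k = 336 (k = (-3 - 4)*(-48) = -7*(-48) = 336)
c(m, H) = -11 + 95*m + 336*H (c(m, H) = (95*m + 336*H) - 11 = -11 + 95*m + 336*H)
-76032/(c(E(9), 178) - 1*(-29770)) = -76032/((-11 + 95*(-9) + 336*178) - 1*(-29770)) = -76032/((-11 - 855 + 59808) + 29770) = -76032/(58942 + 29770) = -76032/88712 = -76032*1/88712 = -9504/11089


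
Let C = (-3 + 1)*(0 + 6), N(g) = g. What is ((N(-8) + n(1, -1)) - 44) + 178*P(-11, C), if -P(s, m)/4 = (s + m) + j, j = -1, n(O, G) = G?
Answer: 17035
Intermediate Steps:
C = -12 (C = -2*6 = -12)
P(s, m) = 4 - 4*m - 4*s (P(s, m) = -4*((s + m) - 1) = -4*((m + s) - 1) = -4*(-1 + m + s) = 4 - 4*m - 4*s)
((N(-8) + n(1, -1)) - 44) + 178*P(-11, C) = ((-8 - 1) - 44) + 178*(4 - 4*(-12) - 4*(-11)) = (-9 - 44) + 178*(4 + 48 + 44) = -53 + 178*96 = -53 + 17088 = 17035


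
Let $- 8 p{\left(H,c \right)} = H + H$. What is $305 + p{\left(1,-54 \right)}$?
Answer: $\frac{1219}{4} \approx 304.75$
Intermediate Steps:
$p{\left(H,c \right)} = - \frac{H}{4}$ ($p{\left(H,c \right)} = - \frac{H + H}{8} = - \frac{2 H}{8} = - \frac{H}{4}$)
$305 + p{\left(1,-54 \right)} = 305 - \frac{1}{4} = \frac{1219}{4}$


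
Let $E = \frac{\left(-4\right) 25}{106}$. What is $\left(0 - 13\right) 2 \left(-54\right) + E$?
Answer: $\frac{74362}{53} \approx 1403.1$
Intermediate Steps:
$E = - \frac{50}{53}$ ($E = \left(-100\right) \frac{1}{106} = - \frac{50}{53} \approx -0.9434$)
$\left(0 - 13\right) 2 \left(-54\right) + E = \left(0 - 13\right) 2 \left(-54\right) - \frac{50}{53} = \left(-13\right) 2 \left(-54\right) - \frac{50}{53} = \left(-26\right) \left(-54\right) - \frac{50}{53} = 1404 - \frac{50}{53} = \frac{74362}{53}$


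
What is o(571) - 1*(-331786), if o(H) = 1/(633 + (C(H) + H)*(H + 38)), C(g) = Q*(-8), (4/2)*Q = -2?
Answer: 117201413785/353244 ≈ 3.3179e+5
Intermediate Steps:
Q = -1 (Q = (½)*(-2) = -1)
C(g) = 8 (C(g) = -1*(-8) = 8)
o(H) = 1/(633 + (8 + H)*(38 + H)) (o(H) = 1/(633 + (8 + H)*(H + 38)) = 1/(633 + (8 + H)*(38 + H)))
o(571) - 1*(-331786) = 1/(937 + 571² + 46*571) - 1*(-331786) = 1/(937 + 326041 + 26266) + 331786 = 1/353244 + 331786 = 117201413785/353244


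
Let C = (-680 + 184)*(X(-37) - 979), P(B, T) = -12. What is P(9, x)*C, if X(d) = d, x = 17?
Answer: -6047232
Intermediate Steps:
C = 503936 (C = (-680 + 184)*(-37 - 979) = -496*(-1016) = 503936)
P(9, x)*C = -12*503936 = -6047232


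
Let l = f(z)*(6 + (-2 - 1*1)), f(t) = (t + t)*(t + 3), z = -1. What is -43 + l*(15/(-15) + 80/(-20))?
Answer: 17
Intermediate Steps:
f(t) = 2*t*(3 + t) (f(t) = (2*t)*(3 + t) = 2*t*(3 + t))
l = -12 (l = (2*(-1)*(3 - 1))*(6 + (-2 - 1*1)) = (2*(-1)*2)*(6 + (-2 - 1)) = -4*(6 - 3) = -4*3 = -12)
-43 + l*(15/(-15) + 80/(-20)) = -43 - 12*(15/(-15) + 80/(-20)) = -43 - 12*(15*(-1/15) + 80*(-1/20)) = -43 - 12*(-1 - 4) = -43 - 12*(-5) = -43 + 60 = 17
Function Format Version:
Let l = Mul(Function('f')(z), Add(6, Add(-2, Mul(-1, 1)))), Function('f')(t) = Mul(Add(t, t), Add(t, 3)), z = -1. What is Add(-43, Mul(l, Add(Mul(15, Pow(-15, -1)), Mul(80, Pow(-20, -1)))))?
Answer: 17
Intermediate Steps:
Function('f')(t) = Mul(2, t, Add(3, t)) (Function('f')(t) = Mul(Mul(2, t), Add(3, t)) = Mul(2, t, Add(3, t)))
l = -12 (l = Mul(Mul(2, -1, Add(3, -1)), Add(6, Add(-2, Mul(-1, 1)))) = Mul(Mul(2, -1, 2), Add(6, Add(-2, -1))) = Mul(-4, Add(6, -3)) = Mul(-4, 3) = -12)
Add(-43, Mul(l, Add(Mul(15, Pow(-15, -1)), Mul(80, Pow(-20, -1))))) = Add(-43, Mul(-12, Add(Mul(15, Pow(-15, -1)), Mul(80, Pow(-20, -1))))) = Add(-43, Mul(-12, Add(Mul(15, Rational(-1, 15)), Mul(80, Rational(-1, 20))))) = Add(-43, Mul(-12, Add(-1, -4))) = Add(-43, Mul(-12, -5)) = Add(-43, 60) = 17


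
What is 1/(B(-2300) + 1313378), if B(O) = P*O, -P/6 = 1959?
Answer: 1/28347578 ≈ 3.5276e-8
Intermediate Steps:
P = -11754 (P = -6*1959 = -11754)
B(O) = -11754*O
1/(B(-2300) + 1313378) = 1/(-11754*(-2300) + 1313378) = 1/(27034200 + 1313378) = 1/28347578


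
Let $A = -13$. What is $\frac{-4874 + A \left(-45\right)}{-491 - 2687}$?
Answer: $\frac{4289}{3178} \approx 1.3496$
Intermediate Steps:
$\frac{-4874 + A \left(-45\right)}{-491 - 2687} = \frac{-4874 - -585}{-491 - 2687} = \frac{-4874 + 585}{-3178} = \left(-4289\right) \left(- \frac{1}{3178}\right) = \frac{4289}{3178}$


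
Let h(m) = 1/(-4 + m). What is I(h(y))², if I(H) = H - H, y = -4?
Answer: 0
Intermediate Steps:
I(H) = 0
I(h(y))² = 0² = 0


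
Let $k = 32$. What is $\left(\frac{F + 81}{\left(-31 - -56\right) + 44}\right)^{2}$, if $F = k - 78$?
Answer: $\frac{1225}{4761} \approx 0.2573$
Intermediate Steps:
$F = -46$ ($F = 32 - 78 = -46$)
$\left(\frac{F + 81}{\left(-31 - -56\right) + 44}\right)^{2} = \left(\frac{-46 + 81}{\left(-31 - -56\right) + 44}\right)^{2} = \left(\frac{35}{\left(-31 + 56\right) + 44}\right)^{2} = \left(\frac{35}{25 + 44}\right)^{2} = \left(\frac{35}{69}\right)^{2} = \frac{1225}{4761}$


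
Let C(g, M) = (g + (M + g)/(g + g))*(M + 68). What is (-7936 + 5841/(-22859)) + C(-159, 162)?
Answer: -53923159020/1211527 ≈ -44508.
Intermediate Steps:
C(g, M) = (68 + M)*(g + (M + g)/(2*g)) (C(g, M) = (g + (M + g)/((2*g)))*(68 + M) = (g + (M + g)*(1/(2*g)))*(68 + M) = (g + (M + g)/(2*g))*(68 + M) = (68 + M)*(g + (M + g)/(2*g)))
(-7936 + 5841/(-22859)) + C(-159, 162) = (-7936 + 5841/(-22859)) + (1/2)*(162**2 + 68*162 - 159*(68 + 162 + 136*(-159) + 2*162*(-159)))/(-159) = (-7936 + 5841*(-1/22859)) + (1/2)*(-1/159)*(26244 + 11016 - 159*(68 + 162 - 21624 - 51516)) = (-7936 - 5841/22859) + (1/2)*(-1/159)*(26244 + 11016 - 159*(-72910)) = -181414865/22859 + (1/2)*(-1/159)*(26244 + 11016 + 11592690) = -181414865/22859 + (1/2)*(-1/159)*11629950 = -181414865/22859 - 1938325/53 = -53923159020/1211527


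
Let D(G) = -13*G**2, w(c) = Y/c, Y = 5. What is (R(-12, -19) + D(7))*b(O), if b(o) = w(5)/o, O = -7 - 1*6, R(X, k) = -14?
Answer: 651/13 ≈ 50.077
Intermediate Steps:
w(c) = 5/c
O = -13 (O = -7 - 6 = -13)
b(o) = 1/o (b(o) = (5/5)/o = (5*(1/5))/o = 1/o)
(R(-12, -19) + D(7))*b(O) = (-14 - 13*7**2)/(-13) = (-14 - 13*49)*(-1/13) = (-14 - 637)*(-1/13) = -651*(-1/13) = 651/13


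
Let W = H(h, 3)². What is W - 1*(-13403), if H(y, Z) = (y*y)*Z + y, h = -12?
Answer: 189803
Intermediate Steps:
H(y, Z) = y + Z*y² (H(y, Z) = y²*Z + y = Z*y² + y = y + Z*y²)
W = 176400 (W = (-12*(1 + 3*(-12)))² = (-12*(1 - 36))² = (-12*(-35))² = 420² = 176400)
W - 1*(-13403) = 176400 - 1*(-13403) = 176400 + 13403 = 189803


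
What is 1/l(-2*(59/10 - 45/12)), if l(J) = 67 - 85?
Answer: -1/18 ≈ -0.055556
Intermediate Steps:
l(J) = -18
1/l(-2*(59/10 - 45/12)) = 1/(-18) = -1/18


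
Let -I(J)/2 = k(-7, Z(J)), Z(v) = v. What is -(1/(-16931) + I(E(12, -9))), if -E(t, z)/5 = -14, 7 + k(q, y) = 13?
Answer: 203173/16931 ≈ 12.000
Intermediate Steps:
k(q, y) = 6 (k(q, y) = -7 + 13 = 6)
E(t, z) = 70 (E(t, z) = -5*(-14) = 70)
I(J) = -12 (I(J) = -2*6 = -12)
-(1/(-16931) + I(E(12, -9))) = -(1/(-16931) - 12) = -(-1/16931 - 12) = -1*(-203173/16931) = 203173/16931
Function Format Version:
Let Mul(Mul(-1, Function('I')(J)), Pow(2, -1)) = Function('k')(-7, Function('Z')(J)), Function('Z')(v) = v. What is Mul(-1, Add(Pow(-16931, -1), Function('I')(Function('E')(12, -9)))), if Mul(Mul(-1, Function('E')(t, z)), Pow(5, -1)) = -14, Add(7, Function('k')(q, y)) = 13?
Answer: Rational(203173, 16931) ≈ 12.000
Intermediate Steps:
Function('k')(q, y) = 6 (Function('k')(q, y) = Add(-7, 13) = 6)
Function('E')(t, z) = 70 (Function('E')(t, z) = Mul(-5, -14) = 70)
Function('I')(J) = -12 (Function('I')(J) = Mul(-2, 6) = -12)
Mul(-1, Add(Pow(-16931, -1), Function('I')(Function('E')(12, -9)))) = Mul(-1, Add(Pow(-16931, -1), -12)) = Mul(-1, Add(Rational(-1, 16931), -12)) = Mul(-1, Rational(-203173, 16931)) = Rational(203173, 16931)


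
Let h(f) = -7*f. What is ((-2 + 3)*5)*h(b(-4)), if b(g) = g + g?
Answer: 280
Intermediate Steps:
b(g) = 2*g
((-2 + 3)*5)*h(b(-4)) = ((-2 + 3)*5)*(-14*(-4)) = (1*5)*(-7*(-8)) = 5*56 = 280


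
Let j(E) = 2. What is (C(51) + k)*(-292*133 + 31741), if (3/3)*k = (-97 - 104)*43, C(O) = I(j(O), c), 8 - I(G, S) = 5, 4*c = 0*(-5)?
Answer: 61300800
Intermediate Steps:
c = 0 (c = (0*(-5))/4 = (1/4)*0 = 0)
I(G, S) = 3 (I(G, S) = 8 - 1*5 = 8 - 5 = 3)
C(O) = 3
k = -8643 (k = (-97 - 104)*43 = -201*43 = -8643)
(C(51) + k)*(-292*133 + 31741) = (3 - 8643)*(-292*133 + 31741) = -8640*(-38836 + 31741) = -8640*(-7095) = 61300800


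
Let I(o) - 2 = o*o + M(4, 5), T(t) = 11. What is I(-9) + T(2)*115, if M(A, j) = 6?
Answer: 1354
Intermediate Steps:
I(o) = 8 + o² (I(o) = 2 + (o*o + 6) = 2 + (o² + 6) = 2 + (6 + o²) = 8 + o²)
I(-9) + T(2)*115 = (8 + (-9)²) + 11*115 = (8 + 81) + 1265 = 89 + 1265 = 1354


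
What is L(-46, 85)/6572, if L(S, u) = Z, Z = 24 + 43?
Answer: 67/6572 ≈ 0.010195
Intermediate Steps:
Z = 67
L(S, u) = 67
L(-46, 85)/6572 = 67/6572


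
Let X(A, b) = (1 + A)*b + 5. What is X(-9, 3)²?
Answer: 361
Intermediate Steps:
X(A, b) = 5 + b*(1 + A) (X(A, b) = b*(1 + A) + 5 = 5 + b*(1 + A))
X(-9, 3)² = (5 + 3 - 9*3)² = (5 + 3 - 27)² = (-19)² = 361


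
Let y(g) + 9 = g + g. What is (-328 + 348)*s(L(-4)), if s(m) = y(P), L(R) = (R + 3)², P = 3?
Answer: -60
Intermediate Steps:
y(g) = -9 + 2*g (y(g) = -9 + (g + g) = -9 + 2*g)
L(R) = (3 + R)²
s(m) = -3 (s(m) = -9 + 2*3 = -9 + 6 = -3)
(-328 + 348)*s(L(-4)) = (-328 + 348)*(-3) = 20*(-3) = -60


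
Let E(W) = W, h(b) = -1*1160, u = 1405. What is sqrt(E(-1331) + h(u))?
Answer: I*sqrt(2491) ≈ 49.91*I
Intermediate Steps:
h(b) = -1160
sqrt(E(-1331) + h(u)) = sqrt(-1331 - 1160) = sqrt(-2491) = I*sqrt(2491)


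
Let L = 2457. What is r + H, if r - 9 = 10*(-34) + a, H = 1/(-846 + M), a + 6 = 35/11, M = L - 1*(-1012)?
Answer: -9631645/28853 ≈ -333.82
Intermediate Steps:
M = 3469 (M = 2457 - 1*(-1012) = 2457 + 1012 = 3469)
a = -31/11 (a = -6 + 35/11 = -31/11 ≈ -2.8182)
H = 1/2623 (H = 1/(-846 + 3469) = 1/2623 ≈ 0.00038124)
r = -3672/11 (r = 9 + (10*(-34) - 31/11) = 9 + (-340 - 31/11) = 9 - 3771/11 = -3672/11 ≈ -333.82)
r + H = -3672/11 + 1/2623 = -9631645/28853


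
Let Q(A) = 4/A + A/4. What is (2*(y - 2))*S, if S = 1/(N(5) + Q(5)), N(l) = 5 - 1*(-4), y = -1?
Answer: -120/221 ≈ -0.54299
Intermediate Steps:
N(l) = 9 (N(l) = 5 + 4 = 9)
Q(A) = 4/A + A/4 (Q(A) = 4/A + A*(1/4) = 4/A + A/4)
S = 20/221 (S = 1/(9 + (4/5 + (1/4)*5)) = 1/(9 + (4*(1/5) + 5/4)) = 1/(9 + (4/5 + 5/4)) = 1/(9 + 41/20) = 1/(221/20) = 20/221 ≈ 0.090498)
(2*(y - 2))*S = (2*(-1 - 2))*(20/221) = (2*(-3))*(20/221) = -6*20/221 = -120/221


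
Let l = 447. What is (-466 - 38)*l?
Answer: -225288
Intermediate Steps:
(-466 - 38)*l = (-466 - 38)*447 = -504*447 = -225288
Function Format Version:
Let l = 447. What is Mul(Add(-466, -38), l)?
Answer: -225288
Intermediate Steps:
Mul(Add(-466, -38), l) = Mul(Add(-466, -38), 447) = Mul(-504, 447) = -225288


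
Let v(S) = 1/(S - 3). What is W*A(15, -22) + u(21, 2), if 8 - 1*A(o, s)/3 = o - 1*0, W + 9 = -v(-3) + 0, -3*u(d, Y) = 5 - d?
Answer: 1145/6 ≈ 190.83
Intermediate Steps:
u(d, Y) = -5/3 + d/3 (u(d, Y) = -(5 - d)/3 = -5/3 + d/3)
v(S) = 1/(-3 + S)
W = -53/6 (W = -9 + (-1/(-3 - 3) + 0) = -9 + (-1/(-6) + 0) = -9 + (-1*(-1/6) + 0) = -9 + (1/6 + 0) = -9 + 1/6 = -53/6 ≈ -8.8333)
A(o, s) = 24 - 3*o (A(o, s) = 24 - 3*(o - 1*0) = 24 - 3*(o + 0) = 24 - 3*o)
W*A(15, -22) + u(21, 2) = -53*(24 - 3*15)/6 + (-5/3 + (1/3)*21) = -53*(24 - 45)/6 + (-5/3 + 7) = -53/6*(-21) + 16/3 = 371/2 + 16/3 = 1145/6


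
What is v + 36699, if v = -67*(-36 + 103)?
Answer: 32210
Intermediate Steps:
v = -4489 (v = -67*67 = -4489)
v + 36699 = -4489 + 36699 = 32210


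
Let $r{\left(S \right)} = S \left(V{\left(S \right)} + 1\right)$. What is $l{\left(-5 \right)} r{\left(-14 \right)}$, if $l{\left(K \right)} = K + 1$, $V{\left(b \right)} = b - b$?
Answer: $56$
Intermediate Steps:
$V{\left(b \right)} = 0$
$l{\left(K \right)} = 1 + K$
$r{\left(S \right)} = S$ ($r{\left(S \right)} = S \left(0 + 1\right) = S 1 = S$)
$l{\left(-5 \right)} r{\left(-14 \right)} = \left(1 - 5\right) \left(-14\right) = \left(-4\right) \left(-14\right) = 56$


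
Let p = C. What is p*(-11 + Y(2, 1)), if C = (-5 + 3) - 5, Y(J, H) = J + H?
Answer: 56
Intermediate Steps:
Y(J, H) = H + J
C = -7 (C = -2 - 5 = -7)
p = -7
p*(-11 + Y(2, 1)) = -7*(-11 + (1 + 2)) = -7*(-11 + 3) = -7*(-8) = 56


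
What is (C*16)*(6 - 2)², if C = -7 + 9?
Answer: 512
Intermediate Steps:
C = 2
(C*16)*(6 - 2)² = (2*16)*(6 - 2)² = 32*4² = 32*16 = 512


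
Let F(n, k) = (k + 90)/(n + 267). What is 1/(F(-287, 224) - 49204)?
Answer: -10/492197 ≈ -2.0317e-5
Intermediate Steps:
F(n, k) = (90 + k)/(267 + n)
1/(F(-287, 224) - 49204) = 1/((90 + 224)/(267 - 287) - 49204) = 1/(314/(-20) - 49204) = 1/(-1/20*314 - 49204) = 1/(-157/10 - 49204) = 1/(-492197/10) = -10/492197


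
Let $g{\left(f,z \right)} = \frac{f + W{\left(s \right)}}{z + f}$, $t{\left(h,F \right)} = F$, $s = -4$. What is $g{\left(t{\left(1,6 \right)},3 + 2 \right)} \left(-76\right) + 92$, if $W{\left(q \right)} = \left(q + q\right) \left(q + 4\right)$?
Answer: $\frac{556}{11} \approx 50.545$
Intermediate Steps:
$W{\left(q \right)} = 2 q \left(4 + q\right)$
$g{\left(f,z \right)} = \frac{f}{f + z}$ ($g{\left(f,z \right)} = \frac{f + 2 \left(-4\right) \left(4 - 4\right)}{z + f} = \frac{f + 2 \left(-4\right) 0}{f + z} = \frac{f + 0}{f + z} = \frac{f}{f + z}$)
$g{\left(t{\left(1,6 \right)},3 + 2 \right)} \left(-76\right) + 92 = \frac{6}{6 + \left(3 + 2\right)} \left(-76\right) + 92 = \frac{6}{6 + 5} \left(-76\right) + 92 = \frac{6}{11} \left(-76\right) + 92 = - \frac{456}{11} + 92 = \frac{556}{11}$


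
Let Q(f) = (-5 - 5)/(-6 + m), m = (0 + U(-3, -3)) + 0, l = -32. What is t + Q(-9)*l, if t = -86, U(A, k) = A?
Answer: -1094/9 ≈ -121.56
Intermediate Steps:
m = -3 (m = (0 - 3) + 0 = -3 + 0 = -3)
Q(f) = 10/9 (Q(f) = (-5 - 5)/(-6 - 3) = -10/(-9) = -10*(-⅑) = 10/9)
t + Q(-9)*l = -86 + (10/9)*(-32) = -86 - 320/9 = -1094/9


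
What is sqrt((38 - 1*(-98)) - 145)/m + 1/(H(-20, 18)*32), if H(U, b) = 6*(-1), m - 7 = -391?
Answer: -1/192 - I/128 ≈ -0.0052083 - 0.0078125*I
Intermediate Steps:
m = -384 (m = 7 - 391 = -384)
H(U, b) = -6
sqrt((38 - 1*(-98)) - 145)/m + 1/(H(-20, 18)*32) = sqrt((38 - 1*(-98)) - 145)/(-384) + 1/(-6*32) = sqrt((38 + 98) - 145)*(-1/384) - 1/6*1/32 = sqrt(136 - 145)*(-1/384) - 1/192 = sqrt(-9)*(-1/384) - 1/192 = (3*I)*(-1/384) - 1/192 = -I/128 - 1/192 = -1/192 - I/128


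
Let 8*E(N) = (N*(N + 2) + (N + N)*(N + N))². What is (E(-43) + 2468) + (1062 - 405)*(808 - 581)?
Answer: 85100137/8 ≈ 1.0638e+7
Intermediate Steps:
E(N) = (4*N² + N*(2 + N))²/8 (E(N) = (N*(N + 2) + (N + N)*(N + N))²/8 = (N*(2 + N) + (2*N)*(2*N))²/8 = (N*(2 + N) + 4*N²)²/8 = (4*N² + N*(2 + N))²/8)
(E(-43) + 2468) + (1062 - 405)*(808 - 581) = ((⅛)*(-43)²*(2 + 5*(-43))² + 2468) + (1062 - 405)*(808 - 581) = ((⅛)*1849*(2 - 215)² + 2468) + 657*227 = ((⅛)*1849*(-213)² + 2468) + 149139 = ((⅛)*1849*45369 + 2468) + 149139 = (83887281/8 + 2468) + 149139 = 83907025/8 + 149139 = 85100137/8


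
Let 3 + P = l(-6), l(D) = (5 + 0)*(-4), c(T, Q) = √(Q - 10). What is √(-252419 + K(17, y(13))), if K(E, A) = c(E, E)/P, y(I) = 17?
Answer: √(-133529651 - 23*√7)/23 ≈ 502.41*I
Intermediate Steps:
c(T, Q) = √(-10 + Q)
l(D) = -20 (l(D) = 5*(-4) = -20)
P = -23 (P = -3 - 20 = -23)
K(E, A) = -√(-10 + E)/23 (K(E, A) = √(-10 + E)/(-23) = √(-10 + E)*(-1/23) = -√(-10 + E)/23)
√(-252419 + K(17, y(13))) = √(-252419 - √(-10 + 17)/23) = √(-252419 - √7/23)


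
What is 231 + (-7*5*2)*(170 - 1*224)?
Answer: 4011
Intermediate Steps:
231 + (-7*5*2)*(170 - 1*224) = 231 + (-35*2)*(170 - 224) = 231 - 70*(-54) = 231 + 3780 = 4011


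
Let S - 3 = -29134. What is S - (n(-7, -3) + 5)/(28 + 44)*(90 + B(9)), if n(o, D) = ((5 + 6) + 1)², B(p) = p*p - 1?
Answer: -1061381/36 ≈ -29483.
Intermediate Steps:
S = -29131 (S = 3 - 29134 = -29131)
B(p) = -1 + p² (B(p) = p² - 1 = -1 + p²)
n(o, D) = 144 (n(o, D) = (11 + 1)² = 12² = 144)
S - (n(-7, -3) + 5)/(28 + 44)*(90 + B(9)) = -29131 - (144 + 5)/(28 + 44)*(90 + (-1 + 9²)) = -29131 - 149/72*(90 + (-1 + 81)) = -29131 - 149*(1/72)*(90 + 80) = -29131 - 149*170/72 = -29131 - 1*12665/36 = -29131 - 12665/36 = -1061381/36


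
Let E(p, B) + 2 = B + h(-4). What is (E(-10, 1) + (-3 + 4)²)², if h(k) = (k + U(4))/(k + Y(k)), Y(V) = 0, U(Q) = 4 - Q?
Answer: 1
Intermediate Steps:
h(k) = 1 (h(k) = (k + (4 - 1*4))/(k + 0) = (k + (4 - 4))/k = (k + 0)/k = k/k = 1)
E(p, B) = -1 + B (E(p, B) = -2 + (B + 1) = -2 + (1 + B) = -1 + B)
(E(-10, 1) + (-3 + 4)²)² = ((-1 + 1) + (-3 + 4)²)² = (0 + 1²)² = (0 + 1)² = 1² = 1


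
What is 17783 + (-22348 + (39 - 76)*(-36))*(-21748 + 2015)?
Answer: 414726511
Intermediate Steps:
17783 + (-22348 + (39 - 76)*(-36))*(-21748 + 2015) = 17783 + (-22348 - 37*(-36))*(-19733) = 17783 + (-22348 + 1332)*(-19733) = 17783 - 21016*(-19733) = 17783 + 414708728 = 414726511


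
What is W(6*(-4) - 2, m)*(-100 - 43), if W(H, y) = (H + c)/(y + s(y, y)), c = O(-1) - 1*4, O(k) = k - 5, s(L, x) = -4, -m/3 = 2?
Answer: -2574/5 ≈ -514.80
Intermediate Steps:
m = -6 (m = -3*2 = -6)
O(k) = -5 + k
c = -10 (c = (-5 - 1) - 1*4 = -6 - 4 = -10)
W(H, y) = (-10 + H)/(-4 + y) (W(H, y) = (H - 10)/(y - 4) = (-10 + H)/(-4 + y))
W(6*(-4) - 2, m)*(-100 - 43) = ((-10 + (6*(-4) - 2))/(-4 - 6))*(-100 - 43) = ((-10 + (-24 - 2))/(-10))*(-143) = -(-10 - 26)/10*(-143) = -⅒*(-36)*(-143) = (18/5)*(-143) = -2574/5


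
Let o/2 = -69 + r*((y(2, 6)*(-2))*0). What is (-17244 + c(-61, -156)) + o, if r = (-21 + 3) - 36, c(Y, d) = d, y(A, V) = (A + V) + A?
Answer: -17538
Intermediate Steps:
y(A, V) = V + 2*A
r = -54 (r = -18 - 36 = -54)
o = -138 (o = 2*(-69 - 54*(6 + 2*2)*(-2)*0) = 2*(-69 - 54*(6 + 4)*(-2)*0) = 2*(-69 - 54*10*(-2)*0) = 2*(-69 - (-1080)*0) = 2*(-69 - 54*0) = 2*(-69 + 0) = 2*(-69) = -138)
(-17244 + c(-61, -156)) + o = (-17244 - 156) - 138 = -17400 - 138 = -17538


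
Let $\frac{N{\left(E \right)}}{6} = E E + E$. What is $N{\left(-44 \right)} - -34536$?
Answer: $45888$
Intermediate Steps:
$N{\left(E \right)} = 6 E + 6 E^{2}$ ($N{\left(E \right)} = 6 \left(E E + E\right) = 6 \left(E^{2} + E\right) = 6 \left(E + E^{2}\right) = 6 E + 6 E^{2}$)
$N{\left(-44 \right)} - -34536 = 6 \left(-44\right) \left(1 - 44\right) - -34536 = 6 \left(-44\right) \left(-43\right) + 34536 = 11352 + 34536 = 45888$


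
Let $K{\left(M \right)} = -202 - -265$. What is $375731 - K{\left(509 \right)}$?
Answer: $375668$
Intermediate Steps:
$K{\left(M \right)} = 63$ ($K{\left(M \right)} = -202 + 265 = 63$)
$375731 - K{\left(509 \right)} = 375731 - 63 = 375668$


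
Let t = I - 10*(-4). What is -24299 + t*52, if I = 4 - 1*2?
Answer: -22115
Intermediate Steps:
I = 2 (I = 4 - 2 = 2)
t = 42 (t = 2 - 10*(-4) = 2 + 40 = 42)
-24299 + t*52 = -24299 + 42*52 = -24299 + 2184 = -22115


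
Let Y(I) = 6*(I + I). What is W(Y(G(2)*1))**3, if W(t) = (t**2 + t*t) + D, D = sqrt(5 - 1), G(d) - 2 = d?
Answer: 97972181000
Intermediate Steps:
G(d) = 2 + d
D = 2 (D = sqrt(4) = 2)
Y(I) = 12*I (Y(I) = 6*(2*I) = 12*I)
W(t) = 2 + 2*t**2 (W(t) = (t**2 + t*t) + 2 = (t**2 + t**2) + 2 = 2*t**2 + 2 = 2 + 2*t**2)
W(Y(G(2)*1))**3 = (2 + 2*(12*((2 + 2)*1))**2)**3 = (2 + 2*(12*(4*1))**2)**3 = (2 + 2*(12*4)**2)**3 = (2 + 2*48**2)**3 = (2 + 2*2304)**3 = (2 + 4608)**3 = 4610**3 = 97972181000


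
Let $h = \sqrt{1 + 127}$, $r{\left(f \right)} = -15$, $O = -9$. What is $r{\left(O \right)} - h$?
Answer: $-15 - 8 \sqrt{2} \approx -26.314$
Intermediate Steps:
$h = 8 \sqrt{2}$ ($h = \sqrt{128} = 8 \sqrt{2} \approx 11.314$)
$r{\left(O \right)} - h = -15 - 8 \sqrt{2}$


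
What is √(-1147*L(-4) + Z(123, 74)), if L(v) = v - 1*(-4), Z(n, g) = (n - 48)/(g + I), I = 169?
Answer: 5/9 ≈ 0.55556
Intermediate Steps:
Z(n, g) = (-48 + n)/(169 + g) (Z(n, g) = (n - 48)/(g + 169) = (-48 + n)/(169 + g))
L(v) = 4 + v (L(v) = v + 4 = 4 + v)
√(-1147*L(-4) + Z(123, 74)) = √(-1147*(4 - 4) + (-48 + 123)/(169 + 74)) = √(-1147*0 + 75/243) = √(0 + (1/243)*75) = √(0 + 25/81) = √(25/81) = 5/9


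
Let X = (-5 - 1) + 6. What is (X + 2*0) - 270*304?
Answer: -82080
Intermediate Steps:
X = 0 (X = -6 + 6 = 0)
(X + 2*0) - 270*304 = (0 + 2*0) - 270*304 = (0 + 0) - 82080 = 0 - 82080 = -82080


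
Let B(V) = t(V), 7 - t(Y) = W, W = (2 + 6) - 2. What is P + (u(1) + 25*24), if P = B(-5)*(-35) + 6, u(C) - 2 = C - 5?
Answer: 569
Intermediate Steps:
W = 6 (W = 8 - 2 = 6)
t(Y) = 1 (t(Y) = 7 - 1*6 = 7 - 6 = 1)
B(V) = 1
u(C) = -3 + C (u(C) = 2 + (C - 5) = 2 + (-5 + C) = -3 + C)
P = -29 (P = 1*(-35) + 6 = -35 + 6 = -29)
P + (u(1) + 25*24) = -29 + ((-3 + 1) + 25*24) = -29 + (-2 + 600) = -29 + 598 = 569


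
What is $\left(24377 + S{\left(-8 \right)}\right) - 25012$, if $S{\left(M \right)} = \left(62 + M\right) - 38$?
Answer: $-619$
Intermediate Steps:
$S{\left(M \right)} = 24 + M$
$\left(24377 + S{\left(-8 \right)}\right) - 25012 = \left(24377 + \left(24 - 8\right)\right) - 25012 = \left(24377 + 16\right) - 25012 = 24393 - 25012 = -619$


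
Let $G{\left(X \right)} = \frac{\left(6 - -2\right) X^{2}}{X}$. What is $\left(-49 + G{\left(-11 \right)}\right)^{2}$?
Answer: $18769$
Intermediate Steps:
$G{\left(X \right)} = 8 X$ ($G{\left(X \right)} = \frac{\left(6 + 2\right) X^{2}}{X} = \frac{8 X^{2}}{X} = 8 X$)
$\left(-49 + G{\left(-11 \right)}\right)^{2} = \left(-49 + 8 \left(-11\right)\right)^{2} = \left(-49 - 88\right)^{2} = \left(-137\right)^{2} = 18769$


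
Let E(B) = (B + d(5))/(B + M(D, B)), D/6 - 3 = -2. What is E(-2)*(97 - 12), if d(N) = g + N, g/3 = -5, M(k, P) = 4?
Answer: -510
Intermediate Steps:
D = 6 (D = 18 + 6*(-2) = 18 - 12 = 6)
g = -15 (g = 3*(-5) = -15)
d(N) = -15 + N
E(B) = (-10 + B)/(4 + B) (E(B) = (B + (-15 + 5))/(B + 4) = (B - 10)/(4 + B) = (-10 + B)/(4 + B))
E(-2)*(97 - 12) = ((-10 - 2)/(4 - 2))*(97 - 12) = (-12/2)*85 = ((½)*(-12))*85 = -6*85 = -510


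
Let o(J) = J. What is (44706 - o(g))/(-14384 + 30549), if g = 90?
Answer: 44616/16165 ≈ 2.7600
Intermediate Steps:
(44706 - o(g))/(-14384 + 30549) = (44706 - 1*90)/(-14384 + 30549) = (44706 - 90)/16165 = 44616*(1/16165) = 44616/16165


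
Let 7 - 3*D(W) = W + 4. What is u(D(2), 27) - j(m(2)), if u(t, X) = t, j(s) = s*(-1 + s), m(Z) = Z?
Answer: -5/3 ≈ -1.6667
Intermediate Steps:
D(W) = 1 - W/3 (D(W) = 7/3 - (W + 4)/3 = 7/3 - (4 + W)/3 = 7/3 + (-4/3 - W/3) = 1 - W/3)
u(D(2), 27) - j(m(2)) = (1 - ⅓*2) - 2*(-1 + 2) = (1 - ⅔) - 2 = ⅓ - 1*2 = ⅓ - 2 = -5/3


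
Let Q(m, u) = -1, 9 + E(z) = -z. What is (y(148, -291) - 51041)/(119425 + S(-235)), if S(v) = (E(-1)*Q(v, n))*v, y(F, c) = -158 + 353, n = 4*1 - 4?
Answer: -50846/117545 ≈ -0.43257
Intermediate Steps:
E(z) = -9 - z
n = 0 (n = 4 - 4 = 0)
y(F, c) = 195
S(v) = 8*v (S(v) = ((-9 - 1*(-1))*(-1))*v = ((-9 + 1)*(-1))*v = (-8*(-1))*v = 8*v)
(y(148, -291) - 51041)/(119425 + S(-235)) = (195 - 51041)/(119425 + 8*(-235)) = -50846/(119425 - 1880) = -50846/117545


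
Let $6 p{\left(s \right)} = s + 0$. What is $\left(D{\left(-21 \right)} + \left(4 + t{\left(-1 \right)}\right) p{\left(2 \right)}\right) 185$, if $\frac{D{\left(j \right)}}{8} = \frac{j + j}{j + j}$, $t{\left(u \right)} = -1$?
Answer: $1665$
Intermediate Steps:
$D{\left(j \right)} = 8$ ($D{\left(j \right)} = 8 \frac{j + j}{j + j} = 8 \frac{2 j}{2 j} = 8 \cdot 2 j \frac{1}{2 j} = 8 \cdot 1 = 8$)
$p{\left(s \right)} = \frac{s}{6}$ ($p{\left(s \right)} = \frac{s + 0}{6} = \frac{s}{6}$)
$\left(D{\left(-21 \right)} + \left(4 + t{\left(-1 \right)}\right) p{\left(2 \right)}\right) 185 = \left(8 + \left(4 - 1\right) \frac{1}{6} \cdot 2\right) 185 = \left(8 + 3 \cdot \frac{1}{3}\right) 185 = \left(8 + 1\right) 185 = 9 \cdot 185 = 1665$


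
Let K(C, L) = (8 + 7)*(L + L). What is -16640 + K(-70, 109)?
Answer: -13370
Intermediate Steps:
K(C, L) = 30*L (K(C, L) = 15*(2*L) = 30*L)
-16640 + K(-70, 109) = -16640 + 30*109 = -16640 + 3270 = -13370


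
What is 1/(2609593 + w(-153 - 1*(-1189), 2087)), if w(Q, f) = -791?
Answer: 1/2608802 ≈ 3.8332e-7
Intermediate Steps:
1/(2609593 + w(-153 - 1*(-1189), 2087)) = 1/(2609593 - 791) = 1/2608802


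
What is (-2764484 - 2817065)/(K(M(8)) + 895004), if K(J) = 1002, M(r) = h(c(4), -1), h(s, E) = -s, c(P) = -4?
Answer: -5581549/896006 ≈ -6.2294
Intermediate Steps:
M(r) = 4 (M(r) = -1*(-4) = 4)
(-2764484 - 2817065)/(K(M(8)) + 895004) = (-2764484 - 2817065)/(1002 + 895004) = -5581549/896006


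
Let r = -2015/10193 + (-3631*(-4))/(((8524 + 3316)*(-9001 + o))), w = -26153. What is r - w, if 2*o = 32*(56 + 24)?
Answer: 6092359412027457/232952452880 ≈ 26153.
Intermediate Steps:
o = 1280 (o = (32*(56 + 24))/2 = (32*80)/2 = (1/2)*2560 = 1280)
r = -46088143183/232952452880 (r = -2015/10193 + (-3631*(-4))/(((8524 + 3316)*(-9001 + 1280))) = -2015*1/10193 + 14524/((11840*(-7721))) = -2015/10193 + 14524/(-91416640) = -2015/10193 + 14524*(-1/91416640) = -2015/10193 - 3631/22854160 = -46088143183/232952452880 ≈ -0.19784)
r - w = -46088143183/232952452880 - 1*(-26153) = -46088143183/232952452880 + 26153 = 6092359412027457/232952452880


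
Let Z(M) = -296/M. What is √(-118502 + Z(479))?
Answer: I*√27189359166/479 ≈ 344.24*I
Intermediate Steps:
√(-118502 + Z(479)) = √(-118502 - 296/479) = √(-56762754/479) = I*√27189359166/479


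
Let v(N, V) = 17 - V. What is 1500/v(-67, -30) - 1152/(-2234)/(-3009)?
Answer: 1680517476/52656497 ≈ 31.915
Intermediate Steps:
1500/v(-67, -30) - 1152/(-2234)/(-3009) = 1500/(17 - 1*(-30)) - 1152/(-2234)/(-3009) = 1500/(17 + 30) - 1152*(-1/2234)*(-1/3009) = 1500/47 + (576/1117)*(-1/3009) = 1500*(1/47) - 192/1120351 = 1500/47 - 192/1120351 = 1680517476/52656497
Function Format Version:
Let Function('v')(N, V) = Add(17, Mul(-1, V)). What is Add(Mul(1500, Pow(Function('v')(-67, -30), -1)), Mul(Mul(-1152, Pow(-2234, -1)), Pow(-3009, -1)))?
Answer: Rational(1680517476, 52656497) ≈ 31.915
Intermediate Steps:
Add(Mul(1500, Pow(Function('v')(-67, -30), -1)), Mul(Mul(-1152, Pow(-2234, -1)), Pow(-3009, -1))) = Add(Mul(1500, Pow(Add(17, Mul(-1, -30)), -1)), Mul(Mul(-1152, Pow(-2234, -1)), Pow(-3009, -1))) = Add(Mul(1500, Pow(Add(17, 30), -1)), Mul(Mul(-1152, Rational(-1, 2234)), Rational(-1, 3009))) = Add(Mul(1500, Pow(47, -1)), Mul(Rational(576, 1117), Rational(-1, 3009))) = Add(Mul(1500, Rational(1, 47)), Rational(-192, 1120351)) = Add(Rational(1500, 47), Rational(-192, 1120351)) = Rational(1680517476, 52656497)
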